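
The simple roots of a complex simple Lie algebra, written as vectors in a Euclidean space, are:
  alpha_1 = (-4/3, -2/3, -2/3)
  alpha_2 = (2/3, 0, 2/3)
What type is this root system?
type G_2

Compute the Cartan integers a_ij = 2(alpha_i, alpha_j)/(alpha_j, alpha_j); the resulting 2x2 Cartan matrix is
[[2, -3], [-1, 2]].
The roots have two lengths (squared-length ratio 3:1); the short ones are alpha_{2}. The associated Dynkin diagram is two nodes joined by a triple edge (G_2), so the type is G_2.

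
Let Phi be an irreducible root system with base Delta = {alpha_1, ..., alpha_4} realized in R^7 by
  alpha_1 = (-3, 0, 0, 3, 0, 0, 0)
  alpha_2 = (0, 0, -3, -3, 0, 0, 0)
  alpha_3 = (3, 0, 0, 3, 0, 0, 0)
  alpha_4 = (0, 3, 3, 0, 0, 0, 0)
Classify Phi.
type D_4

Compute the Cartan integers a_ij = 2(alpha_i, alpha_j)/(alpha_j, alpha_j); the resulting 4x4 Cartan matrix is
[[2, -1, 0, 0], [-1, 2, -1, -1], [0, -1, 2, 0], [0, -1, 0, 2]].
All simple roots have the same length, so the diagram is simply laced. The associated Dynkin diagram is a chain of 2 nodes with a fork of two nodes at one end (D_4), so the type is D_4 (the algebra so(8)).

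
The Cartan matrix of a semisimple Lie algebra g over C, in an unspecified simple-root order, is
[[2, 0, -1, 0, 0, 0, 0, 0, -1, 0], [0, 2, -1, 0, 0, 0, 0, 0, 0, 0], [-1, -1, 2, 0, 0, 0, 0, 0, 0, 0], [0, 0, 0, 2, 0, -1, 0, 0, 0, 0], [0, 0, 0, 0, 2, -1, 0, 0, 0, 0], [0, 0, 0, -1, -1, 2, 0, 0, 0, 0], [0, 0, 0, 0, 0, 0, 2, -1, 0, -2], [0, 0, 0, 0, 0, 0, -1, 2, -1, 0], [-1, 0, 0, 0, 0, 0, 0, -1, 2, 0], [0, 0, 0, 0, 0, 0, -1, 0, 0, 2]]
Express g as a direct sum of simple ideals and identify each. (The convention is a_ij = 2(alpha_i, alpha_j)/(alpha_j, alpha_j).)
type A_3 ⊕ type B_7

The diagram associated to this matrix has two connected components: the simple roots {alpha_4, alpha_5, alpha_6} form a chain of 3 nodes with single edges (A_3), and {alpha_1, alpha_2, alpha_3, alpha_7, alpha_8, alpha_9, alpha_10} form a chain of 7 nodes with a double edge at one end; the terminal node there is the unique short simple root (B_7). A semisimple Lie algebra decomposes uniquely as the direct sum of simple ideals, one per connected component of its Dynkin diagram, so g ≅ A_3 ⊕ B_7 (dimension 15 + 105 = 120).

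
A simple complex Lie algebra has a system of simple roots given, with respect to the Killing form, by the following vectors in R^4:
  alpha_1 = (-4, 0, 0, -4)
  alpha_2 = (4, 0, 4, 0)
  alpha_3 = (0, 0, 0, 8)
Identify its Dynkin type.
Compute the Cartan integers a_ij = 2(alpha_i, alpha_j)/(alpha_j, alpha_j); the resulting 3x3 Cartan matrix is
[[2, -1, -1], [-1, 2, 0], [-2, 0, 2]].
The roots have two lengths (squared-length ratio 2:1); the short ones are alpha_{1,2}. The associated Dynkin diagram is a chain of 3 nodes with a double edge at one end; the terminal node there is the unique long simple root (C_3), so the type is C_3 (the algebra sp(6)).

C_3 (sp(6))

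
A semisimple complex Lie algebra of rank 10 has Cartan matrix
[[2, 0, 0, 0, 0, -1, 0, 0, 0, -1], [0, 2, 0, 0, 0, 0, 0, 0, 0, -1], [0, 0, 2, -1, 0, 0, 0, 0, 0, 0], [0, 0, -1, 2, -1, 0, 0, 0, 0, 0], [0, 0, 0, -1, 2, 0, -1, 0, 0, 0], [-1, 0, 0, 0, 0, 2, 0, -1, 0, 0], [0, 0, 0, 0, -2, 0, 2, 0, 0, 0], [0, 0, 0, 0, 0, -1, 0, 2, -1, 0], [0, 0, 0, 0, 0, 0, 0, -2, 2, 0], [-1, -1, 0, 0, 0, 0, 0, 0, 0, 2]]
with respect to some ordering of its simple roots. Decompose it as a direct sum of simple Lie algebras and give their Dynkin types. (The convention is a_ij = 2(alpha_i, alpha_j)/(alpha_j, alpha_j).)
The diagram associated to this matrix has two connected components: the simple roots {alpha_3, alpha_4, alpha_5, alpha_7} form a chain of 4 nodes with a double edge at one end; the terminal node there is the unique long simple root (C_4), and {alpha_1, alpha_2, alpha_6, alpha_8, alpha_9, alpha_10} form a chain of 6 nodes with a double edge at one end; the terminal node there is the unique long simple root (C_6). A semisimple Lie algebra decomposes uniquely as the direct sum of simple ideals, one per connected component of its Dynkin diagram, so g ≅ C_4 ⊕ C_6 (dimension 36 + 78 = 114).

C_4 ⊕ C_6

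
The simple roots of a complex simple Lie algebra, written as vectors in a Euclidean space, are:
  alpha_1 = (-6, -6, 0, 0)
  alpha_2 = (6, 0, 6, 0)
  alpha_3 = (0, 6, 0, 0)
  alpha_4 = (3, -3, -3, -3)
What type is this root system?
F_4

Compute the Cartan integers a_ij = 2(alpha_i, alpha_j)/(alpha_j, alpha_j); the resulting 4x4 Cartan matrix is
[[2, -1, -2, 0], [-1, 2, 0, 0], [-1, 0, 2, -1], [0, 0, -1, 2]].
The roots have two lengths (squared-length ratio 2:1); the short ones are alpha_{3,4}. The associated Dynkin diagram is a chain of 4 nodes with a double edge between the middle two (F_4), so the type is F_4.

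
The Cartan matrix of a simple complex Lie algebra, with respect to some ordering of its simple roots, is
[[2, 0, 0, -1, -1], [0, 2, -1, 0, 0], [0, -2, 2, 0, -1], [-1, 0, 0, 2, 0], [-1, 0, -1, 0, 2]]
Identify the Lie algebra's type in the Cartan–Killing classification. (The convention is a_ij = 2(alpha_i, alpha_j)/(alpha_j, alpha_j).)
B_5 (so(11))

The matrix has rank 5 with 2's on the diagonal. Reading the off-diagonal entries as Dynkin edges (a single edge where a_ij = a_ji = -1; a double or triple edge where a_ij * a_ji = 2 or 3), the diagram is a chain of 5 nodes with a double edge at one end; the terminal node there is the unique short simple root (B_5). One simple-root ordering that puts it in standard form is (alpha_4, alpha_1, alpha_5, alpha_3, alpha_2). So the algebra is type B_5, i.e. so(11).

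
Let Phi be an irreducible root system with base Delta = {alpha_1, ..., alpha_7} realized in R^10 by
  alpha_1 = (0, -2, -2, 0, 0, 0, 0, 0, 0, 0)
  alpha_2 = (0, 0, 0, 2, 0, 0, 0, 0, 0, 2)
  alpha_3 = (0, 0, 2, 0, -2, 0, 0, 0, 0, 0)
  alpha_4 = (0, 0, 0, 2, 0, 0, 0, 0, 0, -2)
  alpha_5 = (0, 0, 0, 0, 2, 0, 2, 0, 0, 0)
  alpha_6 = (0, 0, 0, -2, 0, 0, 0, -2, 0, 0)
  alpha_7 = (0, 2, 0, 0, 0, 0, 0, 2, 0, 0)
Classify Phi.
D_7 (so(14))

Compute the Cartan integers a_ij = 2(alpha_i, alpha_j)/(alpha_j, alpha_j); the resulting 7x7 Cartan matrix is
[[2, 0, -1, 0, 0, 0, -1], [0, 2, 0, 0, 0, -1, 0], [-1, 0, 2, 0, -1, 0, 0], [0, 0, 0, 2, 0, -1, 0], [0, 0, -1, 0, 2, 0, 0], [0, -1, 0, -1, 0, 2, -1], [-1, 0, 0, 0, 0, -1, 2]].
All simple roots have the same length, so the diagram is simply laced. The associated Dynkin diagram is a chain of 5 nodes with a fork of two nodes at one end (D_7), so the type is D_7 (the algebra so(14)).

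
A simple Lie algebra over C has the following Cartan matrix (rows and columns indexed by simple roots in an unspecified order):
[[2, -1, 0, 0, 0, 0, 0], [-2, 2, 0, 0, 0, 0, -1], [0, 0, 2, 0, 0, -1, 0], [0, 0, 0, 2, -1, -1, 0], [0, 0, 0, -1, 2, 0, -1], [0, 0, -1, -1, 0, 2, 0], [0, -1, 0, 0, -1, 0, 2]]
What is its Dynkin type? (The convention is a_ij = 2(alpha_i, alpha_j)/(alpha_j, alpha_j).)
B_7 (so(15))

The matrix has rank 7 with 2's on the diagonal. Reading the off-diagonal entries as Dynkin edges (a single edge where a_ij = a_ji = -1; a double or triple edge where a_ij * a_ji = 2 or 3), the diagram is a chain of 7 nodes with a double edge at one end; the terminal node there is the unique short simple root (B_7). One simple-root ordering that puts it in standard form is (alpha_3, alpha_6, alpha_4, alpha_5, alpha_7, alpha_2, alpha_1). So the algebra is type B_7, i.e. so(15).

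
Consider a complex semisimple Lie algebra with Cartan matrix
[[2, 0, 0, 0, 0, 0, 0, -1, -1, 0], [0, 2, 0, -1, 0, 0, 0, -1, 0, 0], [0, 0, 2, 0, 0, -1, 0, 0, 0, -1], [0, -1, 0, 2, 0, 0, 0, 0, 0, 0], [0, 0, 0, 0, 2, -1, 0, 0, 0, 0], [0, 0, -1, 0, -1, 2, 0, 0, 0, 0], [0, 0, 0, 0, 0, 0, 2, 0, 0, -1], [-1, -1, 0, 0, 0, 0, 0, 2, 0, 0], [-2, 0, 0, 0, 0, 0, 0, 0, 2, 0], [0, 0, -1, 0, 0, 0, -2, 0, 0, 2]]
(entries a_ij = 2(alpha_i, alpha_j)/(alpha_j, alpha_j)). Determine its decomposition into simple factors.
B_5 (so(11)) + C_5 (sp(10))

The diagram associated to this matrix has two connected components: the simple roots {alpha_3, alpha_5, alpha_6, alpha_7, alpha_10} form a chain of 5 nodes with a double edge at one end; the terminal node there is the unique short simple root (B_5), and {alpha_1, alpha_2, alpha_4, alpha_8, alpha_9} form a chain of 5 nodes with a double edge at one end; the terminal node there is the unique long simple root (C_5). A semisimple Lie algebra decomposes uniquely as the direct sum of simple ideals, one per connected component of its Dynkin diagram, so g ≅ B_5 ⊕ C_5 (dimension 55 + 55 = 110).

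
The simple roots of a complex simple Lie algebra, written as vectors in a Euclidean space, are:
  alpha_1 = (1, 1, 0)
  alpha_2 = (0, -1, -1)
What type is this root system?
A_2 (sl(3))

Compute the Cartan integers a_ij = 2(alpha_i, alpha_j)/(alpha_j, alpha_j); the resulting 2x2 Cartan matrix is
[[2, -1], [-1, 2]].
All simple roots have the same length, so the diagram is simply laced. The associated Dynkin diagram is a chain of 2 nodes with single edges (A_2), so the type is A_2 (the algebra sl(3)).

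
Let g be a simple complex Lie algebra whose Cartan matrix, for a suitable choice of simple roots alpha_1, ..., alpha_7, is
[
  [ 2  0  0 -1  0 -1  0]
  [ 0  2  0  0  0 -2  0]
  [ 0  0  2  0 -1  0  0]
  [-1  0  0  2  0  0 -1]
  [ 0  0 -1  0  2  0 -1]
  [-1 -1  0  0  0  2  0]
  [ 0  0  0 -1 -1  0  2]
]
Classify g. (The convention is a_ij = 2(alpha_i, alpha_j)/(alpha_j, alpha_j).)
C_7

The matrix has rank 7 with 2's on the diagonal. Reading the off-diagonal entries as Dynkin edges (a single edge where a_ij = a_ji = -1; a double or triple edge where a_ij * a_ji = 2 or 3), the diagram is a chain of 7 nodes with a double edge at one end; the terminal node there is the unique long simple root (C_7). One simple-root ordering that puts it in standard form is (alpha_3, alpha_5, alpha_7, alpha_4, alpha_1, alpha_6, alpha_2). So the algebra is type C_7, i.e. sp(14).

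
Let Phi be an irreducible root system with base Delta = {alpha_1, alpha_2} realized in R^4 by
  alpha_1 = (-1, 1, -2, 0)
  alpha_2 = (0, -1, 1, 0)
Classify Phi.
G_2

Compute the Cartan integers a_ij = 2(alpha_i, alpha_j)/(alpha_j, alpha_j); the resulting 2x2 Cartan matrix is
[[2, -3], [-1, 2]].
The roots have two lengths (squared-length ratio 3:1); the short ones are alpha_{2}. The associated Dynkin diagram is two nodes joined by a triple edge (G_2), so the type is G_2.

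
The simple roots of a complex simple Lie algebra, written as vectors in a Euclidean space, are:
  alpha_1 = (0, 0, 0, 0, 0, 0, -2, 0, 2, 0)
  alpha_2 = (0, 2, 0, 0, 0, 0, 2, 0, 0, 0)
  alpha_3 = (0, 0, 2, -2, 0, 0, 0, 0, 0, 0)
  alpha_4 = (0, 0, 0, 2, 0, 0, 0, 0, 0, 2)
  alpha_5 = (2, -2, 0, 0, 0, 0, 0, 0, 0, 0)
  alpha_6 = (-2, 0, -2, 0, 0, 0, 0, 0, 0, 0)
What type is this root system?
A_6 (sl(7))

Compute the Cartan integers a_ij = 2(alpha_i, alpha_j)/(alpha_j, alpha_j); the resulting 6x6 Cartan matrix is
[[2, -1, 0, 0, 0, 0], [-1, 2, 0, 0, -1, 0], [0, 0, 2, -1, 0, -1], [0, 0, -1, 2, 0, 0], [0, -1, 0, 0, 2, -1], [0, 0, -1, 0, -1, 2]].
All simple roots have the same length, so the diagram is simply laced. The associated Dynkin diagram is a chain of 6 nodes with single edges (A_6), so the type is A_6 (the algebra sl(7)).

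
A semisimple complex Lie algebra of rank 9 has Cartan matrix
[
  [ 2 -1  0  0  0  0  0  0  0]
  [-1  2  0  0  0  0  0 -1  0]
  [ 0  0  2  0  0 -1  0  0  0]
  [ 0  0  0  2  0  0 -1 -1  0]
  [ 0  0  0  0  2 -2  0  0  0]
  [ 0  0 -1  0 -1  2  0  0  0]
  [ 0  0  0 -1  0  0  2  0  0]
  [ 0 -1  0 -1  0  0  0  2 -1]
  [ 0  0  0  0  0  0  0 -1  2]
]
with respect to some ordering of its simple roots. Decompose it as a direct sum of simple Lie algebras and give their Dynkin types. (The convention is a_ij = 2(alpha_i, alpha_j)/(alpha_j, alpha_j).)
The diagram associated to this matrix has two connected components: the simple roots {alpha_3, alpha_5, alpha_6} form a chain of 3 nodes with a double edge at one end; the terminal node there is the unique long simple root (C_3), and {alpha_1, alpha_2, alpha_4, alpha_7, alpha_8, alpha_9} form a chain of 5 nodes with one extra node attached to the third node from one end (E_6). A semisimple Lie algebra decomposes uniquely as the direct sum of simple ideals, one per connected component of its Dynkin diagram, so g ≅ C_3 ⊕ E_6 (dimension 21 + 78 = 99).

type C_3 ⊕ type E_6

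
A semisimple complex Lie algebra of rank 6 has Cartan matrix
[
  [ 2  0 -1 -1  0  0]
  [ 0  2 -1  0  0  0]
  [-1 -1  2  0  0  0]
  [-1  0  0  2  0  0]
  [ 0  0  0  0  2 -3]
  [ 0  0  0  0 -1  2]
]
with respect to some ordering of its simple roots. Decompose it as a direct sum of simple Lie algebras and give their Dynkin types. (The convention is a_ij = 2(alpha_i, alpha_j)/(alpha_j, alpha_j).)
The diagram associated to this matrix has two connected components: the simple roots {alpha_1, alpha_2, alpha_3, alpha_4} form a chain of 4 nodes with single edges (A_4), and {alpha_5, alpha_6} form two nodes joined by a triple edge (G_2). A semisimple Lie algebra decomposes uniquely as the direct sum of simple ideals, one per connected component of its Dynkin diagram, so g ≅ A_4 ⊕ G_2 (dimension 24 + 14 = 38).

A4 ⊕ G2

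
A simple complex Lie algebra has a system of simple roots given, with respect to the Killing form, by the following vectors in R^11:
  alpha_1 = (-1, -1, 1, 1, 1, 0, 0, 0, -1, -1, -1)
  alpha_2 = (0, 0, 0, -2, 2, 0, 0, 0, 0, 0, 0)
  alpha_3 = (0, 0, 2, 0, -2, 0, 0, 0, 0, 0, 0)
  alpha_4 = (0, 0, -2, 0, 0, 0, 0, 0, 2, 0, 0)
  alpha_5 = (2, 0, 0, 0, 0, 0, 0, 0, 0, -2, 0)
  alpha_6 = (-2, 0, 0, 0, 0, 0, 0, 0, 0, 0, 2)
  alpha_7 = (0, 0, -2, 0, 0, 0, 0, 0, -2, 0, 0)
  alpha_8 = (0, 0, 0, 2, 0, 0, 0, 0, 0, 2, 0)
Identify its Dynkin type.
E_8

Compute the Cartan integers a_ij = 2(alpha_i, alpha_j)/(alpha_j, alpha_j); the resulting 8x8 Cartan matrix is
[[2, 0, 0, -1, 0, 0, 0, 0], [0, 2, -1, 0, 0, 0, 0, -1], [0, -1, 2, -1, 0, 0, -1, 0], [-1, 0, -1, 2, 0, 0, 0, 0], [0, 0, 0, 0, 2, -1, 0, -1], [0, 0, 0, 0, -1, 2, 0, 0], [0, 0, -1, 0, 0, 0, 2, 0], [0, -1, 0, 0, -1, 0, 0, 2]].
All simple roots have the same length, so the diagram is simply laced. The associated Dynkin diagram is a chain of 7 nodes with one extra node attached to the third node from one end (E_8), so the type is E_8.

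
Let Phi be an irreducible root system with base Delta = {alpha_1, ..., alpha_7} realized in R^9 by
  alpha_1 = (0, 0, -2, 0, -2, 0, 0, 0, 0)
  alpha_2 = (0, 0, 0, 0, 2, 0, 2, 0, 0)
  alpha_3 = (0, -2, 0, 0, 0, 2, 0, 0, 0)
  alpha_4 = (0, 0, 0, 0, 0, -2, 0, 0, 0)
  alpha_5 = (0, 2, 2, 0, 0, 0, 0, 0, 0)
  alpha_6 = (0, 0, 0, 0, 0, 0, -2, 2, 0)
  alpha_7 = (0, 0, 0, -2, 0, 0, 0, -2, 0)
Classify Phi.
B_7

Compute the Cartan integers a_ij = 2(alpha_i, alpha_j)/(alpha_j, alpha_j); the resulting 7x7 Cartan matrix is
[[2, -1, 0, 0, -1, 0, 0], [-1, 2, 0, 0, 0, -1, 0], [0, 0, 2, -2, -1, 0, 0], [0, 0, -1, 2, 0, 0, 0], [-1, 0, -1, 0, 2, 0, 0], [0, -1, 0, 0, 0, 2, -1], [0, 0, 0, 0, 0, -1, 2]].
The roots have two lengths (squared-length ratio 2:1); the short ones are alpha_{4}. The associated Dynkin diagram is a chain of 7 nodes with a double edge at one end; the terminal node there is the unique short simple root (B_7), so the type is B_7 (the algebra so(15)).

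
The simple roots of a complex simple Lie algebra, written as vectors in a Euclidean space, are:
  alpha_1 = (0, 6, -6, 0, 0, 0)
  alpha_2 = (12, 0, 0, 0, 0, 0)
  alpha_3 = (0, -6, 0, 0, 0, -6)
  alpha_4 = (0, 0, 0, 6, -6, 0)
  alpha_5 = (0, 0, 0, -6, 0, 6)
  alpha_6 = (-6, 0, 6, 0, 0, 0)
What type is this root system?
Compute the Cartan integers a_ij = 2(alpha_i, alpha_j)/(alpha_j, alpha_j); the resulting 6x6 Cartan matrix is
[[2, 0, -1, 0, 0, -1], [0, 2, 0, 0, 0, -2], [-1, 0, 2, 0, -1, 0], [0, 0, 0, 2, -1, 0], [0, 0, -1, -1, 2, 0], [-1, -1, 0, 0, 0, 2]].
The roots have two lengths (squared-length ratio 2:1); the short ones are alpha_{1,3,4,5,6}. The associated Dynkin diagram is a chain of 6 nodes with a double edge at one end; the terminal node there is the unique long simple root (C_6), so the type is C_6 (the algebra sp(12)).

C_6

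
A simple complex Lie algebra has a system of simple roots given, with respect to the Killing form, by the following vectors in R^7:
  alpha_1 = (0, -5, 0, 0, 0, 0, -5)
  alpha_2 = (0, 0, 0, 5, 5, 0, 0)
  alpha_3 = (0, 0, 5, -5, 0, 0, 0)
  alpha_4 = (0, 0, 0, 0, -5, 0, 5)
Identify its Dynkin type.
A4

Compute the Cartan integers a_ij = 2(alpha_i, alpha_j)/(alpha_j, alpha_j); the resulting 4x4 Cartan matrix is
[[2, 0, 0, -1], [0, 2, -1, -1], [0, -1, 2, 0], [-1, -1, 0, 2]].
All simple roots have the same length, so the diagram is simply laced. The associated Dynkin diagram is a chain of 4 nodes with single edges (A_4), so the type is A_4 (the algebra sl(5)).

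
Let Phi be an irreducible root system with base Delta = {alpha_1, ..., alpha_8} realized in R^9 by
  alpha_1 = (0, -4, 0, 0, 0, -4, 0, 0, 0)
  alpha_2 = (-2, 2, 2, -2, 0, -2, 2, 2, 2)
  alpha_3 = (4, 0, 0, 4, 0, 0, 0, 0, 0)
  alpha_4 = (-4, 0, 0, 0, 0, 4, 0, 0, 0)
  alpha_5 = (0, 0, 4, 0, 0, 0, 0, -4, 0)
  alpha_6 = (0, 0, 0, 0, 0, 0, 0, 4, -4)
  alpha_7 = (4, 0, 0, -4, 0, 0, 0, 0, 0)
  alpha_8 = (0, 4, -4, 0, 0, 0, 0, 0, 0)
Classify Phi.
Compute the Cartan integers a_ij = 2(alpha_i, alpha_j)/(alpha_j, alpha_j); the resulting 8x8 Cartan matrix is
[[2, 0, 0, -1, 0, 0, 0, -1], [0, 2, -1, 0, 0, 0, 0, 0], [0, -1, 2, -1, 0, 0, 0, 0], [-1, 0, -1, 2, 0, 0, -1, 0], [0, 0, 0, 0, 2, -1, 0, -1], [0, 0, 0, 0, -1, 2, 0, 0], [0, 0, 0, -1, 0, 0, 2, 0], [-1, 0, 0, 0, -1, 0, 0, 2]].
All simple roots have the same length, so the diagram is simply laced. The associated Dynkin diagram is a chain of 7 nodes with one extra node attached to the third node from one end (E_8), so the type is E_8.

E8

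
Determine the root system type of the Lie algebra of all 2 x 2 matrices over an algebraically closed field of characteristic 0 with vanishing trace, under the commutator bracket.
A1

This is sl(2), which has dimension 2^2 - 1 = 3 and rank 2 - 1 = 1 (a Cartan subalgebra is the diagonal traceless matrices). In the classification of classical Lie algebras, the special linear algebra sl(n+1) has type A_n; here n = 1, so the Dynkin diagram is a chain of 1 nodes with single edges (A_1). Hence the type is A_1.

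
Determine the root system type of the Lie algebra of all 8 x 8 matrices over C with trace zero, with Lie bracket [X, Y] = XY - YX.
This is sl(8), which has dimension 8^2 - 1 = 63 and rank 8 - 1 = 7 (a Cartan subalgebra is the diagonal traceless matrices). In the classification of classical Lie algebras, the special linear algebra sl(n+1) has type A_n; here n = 7, so the Dynkin diagram is a chain of 7 nodes with single edges (A_7). Hence the type is A_7.

A_7 (sl(8))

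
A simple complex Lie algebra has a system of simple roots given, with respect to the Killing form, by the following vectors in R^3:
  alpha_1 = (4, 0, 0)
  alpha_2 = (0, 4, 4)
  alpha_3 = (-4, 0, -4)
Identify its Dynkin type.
Compute the Cartan integers a_ij = 2(alpha_i, alpha_j)/(alpha_j, alpha_j); the resulting 3x3 Cartan matrix is
[[2, 0, -1], [0, 2, -1], [-2, -1, 2]].
The roots have two lengths (squared-length ratio 2:1); the short ones are alpha_{1}. The associated Dynkin diagram is a chain of 3 nodes with a double edge at one end; the terminal node there is the unique short simple root (B_3), so the type is B_3 (the algebra so(7)).

B_3 (so(7))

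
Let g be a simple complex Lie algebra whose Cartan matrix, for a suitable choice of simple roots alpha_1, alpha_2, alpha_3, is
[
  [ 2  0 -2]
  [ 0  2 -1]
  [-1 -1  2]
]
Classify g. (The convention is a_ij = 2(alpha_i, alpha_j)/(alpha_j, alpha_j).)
C3

The matrix has rank 3 with 2's on the diagonal. Reading the off-diagonal entries as Dynkin edges (a single edge where a_ij = a_ji = -1; a double or triple edge where a_ij * a_ji = 2 or 3), the diagram is a chain of 3 nodes with a double edge at one end; the terminal node there is the unique long simple root (C_3). One simple-root ordering that puts it in standard form is (alpha_2, alpha_3, alpha_1). So the algebra is type C_3, i.e. sp(6).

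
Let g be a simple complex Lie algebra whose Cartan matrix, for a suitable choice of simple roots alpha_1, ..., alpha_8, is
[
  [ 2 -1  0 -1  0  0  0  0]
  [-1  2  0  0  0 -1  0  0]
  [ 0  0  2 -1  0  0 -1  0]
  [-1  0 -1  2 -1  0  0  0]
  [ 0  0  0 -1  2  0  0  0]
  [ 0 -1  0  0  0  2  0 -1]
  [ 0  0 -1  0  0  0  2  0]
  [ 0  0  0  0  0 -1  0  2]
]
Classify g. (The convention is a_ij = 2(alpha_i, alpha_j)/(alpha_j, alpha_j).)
The matrix has rank 8 with 2's on the diagonal. Reading the off-diagonal entries as Dynkin edges (a single edge where a_ij = a_ji = -1; a double or triple edge where a_ij * a_ji = 2 or 3), the diagram is a chain of 7 nodes with one extra node attached to the third node from one end (E_8). One simple-root ordering that puts it in standard form is (alpha_7, alpha_5, alpha_3, alpha_4, alpha_1, alpha_2, alpha_6, alpha_8). So the algebra is type E_8.

E_8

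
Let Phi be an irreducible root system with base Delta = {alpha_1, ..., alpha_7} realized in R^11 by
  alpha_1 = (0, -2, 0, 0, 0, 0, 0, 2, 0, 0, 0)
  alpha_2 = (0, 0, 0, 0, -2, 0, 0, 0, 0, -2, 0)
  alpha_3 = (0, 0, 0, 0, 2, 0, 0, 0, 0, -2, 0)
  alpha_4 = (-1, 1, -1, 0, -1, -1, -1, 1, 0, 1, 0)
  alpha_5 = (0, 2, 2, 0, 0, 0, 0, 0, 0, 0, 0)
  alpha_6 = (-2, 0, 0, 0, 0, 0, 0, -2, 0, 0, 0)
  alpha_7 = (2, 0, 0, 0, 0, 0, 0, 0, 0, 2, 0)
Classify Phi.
Compute the Cartan integers a_ij = 2(alpha_i, alpha_j)/(alpha_j, alpha_j); the resulting 7x7 Cartan matrix is
[[2, 0, 0, 0, -1, -1, 0], [0, 2, 0, 0, 0, 0, -1], [0, 0, 2, -1, 0, 0, -1], [0, 0, -1, 2, 0, 0, 0], [-1, 0, 0, 0, 2, 0, 0], [-1, 0, 0, 0, 0, 2, -1], [0, -1, -1, 0, 0, -1, 2]].
All simple roots have the same length, so the diagram is simply laced. The associated Dynkin diagram is a chain of 6 nodes with one extra node attached to the third node from one end (E_7), so the type is E_7.

E_7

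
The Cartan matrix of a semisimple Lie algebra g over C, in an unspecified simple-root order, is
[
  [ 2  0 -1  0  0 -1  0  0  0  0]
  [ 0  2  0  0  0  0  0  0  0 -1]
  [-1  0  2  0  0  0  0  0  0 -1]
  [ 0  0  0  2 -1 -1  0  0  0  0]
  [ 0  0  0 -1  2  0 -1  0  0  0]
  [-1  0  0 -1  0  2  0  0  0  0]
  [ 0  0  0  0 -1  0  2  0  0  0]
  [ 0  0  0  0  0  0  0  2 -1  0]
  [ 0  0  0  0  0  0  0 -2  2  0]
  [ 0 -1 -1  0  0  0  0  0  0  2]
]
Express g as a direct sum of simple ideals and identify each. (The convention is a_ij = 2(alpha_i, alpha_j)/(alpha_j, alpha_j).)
type A_8 + type B_2

The diagram associated to this matrix has two connected components: the simple roots {alpha_1, alpha_2, alpha_3, alpha_4, alpha_5, alpha_6, alpha_7, alpha_10} form a chain of 8 nodes with single edges (A_8), and {alpha_8, alpha_9} form a chain of 2 nodes with a double edge at one end; the terminal node there is the unique short simple root (B_2). A semisimple Lie algebra decomposes uniquely as the direct sum of simple ideals, one per connected component of its Dynkin diagram, so g ≅ A_8 ⊕ B_2 (dimension 80 + 10 = 90).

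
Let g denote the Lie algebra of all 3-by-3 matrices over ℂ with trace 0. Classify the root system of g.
type A_2

This is sl(3), which has dimension 3^2 - 1 = 8 and rank 3 - 1 = 2 (a Cartan subalgebra is the diagonal traceless matrices). In the classification of classical Lie algebras, the special linear algebra sl(n+1) has type A_n; here n = 2, so the Dynkin diagram is a chain of 2 nodes with single edges (A_2). Hence the type is A_2.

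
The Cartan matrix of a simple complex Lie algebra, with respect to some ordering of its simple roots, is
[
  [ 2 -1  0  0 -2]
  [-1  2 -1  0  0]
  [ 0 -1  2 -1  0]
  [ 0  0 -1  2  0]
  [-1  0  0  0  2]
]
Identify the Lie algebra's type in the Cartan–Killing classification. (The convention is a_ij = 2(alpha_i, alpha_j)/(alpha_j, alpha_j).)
B_5

The matrix has rank 5 with 2's on the diagonal. Reading the off-diagonal entries as Dynkin edges (a single edge where a_ij = a_ji = -1; a double or triple edge where a_ij * a_ji = 2 or 3), the diagram is a chain of 5 nodes with a double edge at one end; the terminal node there is the unique short simple root (B_5). One simple-root ordering that puts it in standard form is (alpha_4, alpha_3, alpha_2, alpha_1, alpha_5). So the algebra is type B_5, i.e. so(11).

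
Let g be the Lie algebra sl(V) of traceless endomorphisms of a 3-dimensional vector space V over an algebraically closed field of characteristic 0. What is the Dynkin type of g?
A_2 (sl(3))

This is sl(3), which has dimension 3^2 - 1 = 8 and rank 3 - 1 = 2 (a Cartan subalgebra is the diagonal traceless matrices). In the classification of classical Lie algebras, the special linear algebra sl(n+1) has type A_n; here n = 2, so the Dynkin diagram is a chain of 2 nodes with single edges (A_2). Hence the type is A_2.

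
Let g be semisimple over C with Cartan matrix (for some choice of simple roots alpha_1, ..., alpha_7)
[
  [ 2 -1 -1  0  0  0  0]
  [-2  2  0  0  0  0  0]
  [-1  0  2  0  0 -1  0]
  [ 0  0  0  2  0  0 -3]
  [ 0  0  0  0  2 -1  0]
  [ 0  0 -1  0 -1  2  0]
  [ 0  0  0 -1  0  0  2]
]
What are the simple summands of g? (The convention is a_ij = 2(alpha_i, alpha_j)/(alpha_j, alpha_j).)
C5 ⊕ G2

The diagram associated to this matrix has two connected components: the simple roots {alpha_1, alpha_2, alpha_3, alpha_5, alpha_6} form a chain of 5 nodes with a double edge at one end; the terminal node there is the unique long simple root (C_5), and {alpha_4, alpha_7} form two nodes joined by a triple edge (G_2). A semisimple Lie algebra decomposes uniquely as the direct sum of simple ideals, one per connected component of its Dynkin diagram, so g ≅ C_5 ⊕ G_2 (dimension 55 + 14 = 69).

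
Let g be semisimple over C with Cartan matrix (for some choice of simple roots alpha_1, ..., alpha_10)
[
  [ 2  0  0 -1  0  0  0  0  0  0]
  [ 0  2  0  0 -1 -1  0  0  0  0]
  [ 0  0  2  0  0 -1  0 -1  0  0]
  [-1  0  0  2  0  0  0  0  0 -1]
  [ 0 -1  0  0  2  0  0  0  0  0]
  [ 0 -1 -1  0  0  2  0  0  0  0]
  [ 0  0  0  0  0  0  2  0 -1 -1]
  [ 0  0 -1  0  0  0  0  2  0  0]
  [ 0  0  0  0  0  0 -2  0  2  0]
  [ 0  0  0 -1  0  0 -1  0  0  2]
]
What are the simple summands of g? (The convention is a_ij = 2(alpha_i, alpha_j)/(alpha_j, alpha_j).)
type A_5 ⊕ type C_5

The diagram associated to this matrix has two connected components: the simple roots {alpha_2, alpha_3, alpha_5, alpha_6, alpha_8} form a chain of 5 nodes with single edges (A_5), and {alpha_1, alpha_4, alpha_7, alpha_9, alpha_10} form a chain of 5 nodes with a double edge at one end; the terminal node there is the unique long simple root (C_5). A semisimple Lie algebra decomposes uniquely as the direct sum of simple ideals, one per connected component of its Dynkin diagram, so g ≅ A_5 ⊕ C_5 (dimension 35 + 55 = 90).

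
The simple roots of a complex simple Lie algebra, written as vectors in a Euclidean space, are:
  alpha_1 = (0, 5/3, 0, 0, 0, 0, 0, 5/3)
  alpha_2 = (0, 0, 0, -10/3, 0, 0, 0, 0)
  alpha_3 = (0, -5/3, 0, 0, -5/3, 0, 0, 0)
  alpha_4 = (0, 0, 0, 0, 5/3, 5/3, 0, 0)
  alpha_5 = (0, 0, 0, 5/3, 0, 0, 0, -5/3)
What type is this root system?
C_5 (sp(10))

Compute the Cartan integers a_ij = 2(alpha_i, alpha_j)/(alpha_j, alpha_j); the resulting 5x5 Cartan matrix is
[[2, 0, -1, 0, -1], [0, 2, 0, 0, -2], [-1, 0, 2, -1, 0], [0, 0, -1, 2, 0], [-1, -1, 0, 0, 2]].
The roots have two lengths (squared-length ratio 2:1); the short ones are alpha_{1,3,4,5}. The associated Dynkin diagram is a chain of 5 nodes with a double edge at one end; the terminal node there is the unique long simple root (C_5), so the type is C_5 (the algebra sp(10)).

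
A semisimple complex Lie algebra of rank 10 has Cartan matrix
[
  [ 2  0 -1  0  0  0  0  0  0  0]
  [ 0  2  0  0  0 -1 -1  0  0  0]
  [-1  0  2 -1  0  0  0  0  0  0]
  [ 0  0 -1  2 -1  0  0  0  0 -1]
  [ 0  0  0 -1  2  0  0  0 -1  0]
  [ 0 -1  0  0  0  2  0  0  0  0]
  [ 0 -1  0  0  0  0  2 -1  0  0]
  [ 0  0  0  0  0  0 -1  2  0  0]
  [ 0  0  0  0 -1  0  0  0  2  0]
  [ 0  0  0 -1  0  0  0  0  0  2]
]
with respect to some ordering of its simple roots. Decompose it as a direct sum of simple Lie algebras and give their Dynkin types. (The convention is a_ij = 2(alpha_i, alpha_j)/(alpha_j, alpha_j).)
The diagram associated to this matrix has two connected components: the simple roots {alpha_2, alpha_6, alpha_7, alpha_8} form a chain of 4 nodes with single edges (A_4), and {alpha_1, alpha_3, alpha_4, alpha_5, alpha_9, alpha_10} form a chain of 5 nodes with one extra node attached to the third node from one end (E_6). A semisimple Lie algebra decomposes uniquely as the direct sum of simple ideals, one per connected component of its Dynkin diagram, so g ≅ A_4 ⊕ E_6 (dimension 24 + 78 = 102).

A_4 ⊕ E_6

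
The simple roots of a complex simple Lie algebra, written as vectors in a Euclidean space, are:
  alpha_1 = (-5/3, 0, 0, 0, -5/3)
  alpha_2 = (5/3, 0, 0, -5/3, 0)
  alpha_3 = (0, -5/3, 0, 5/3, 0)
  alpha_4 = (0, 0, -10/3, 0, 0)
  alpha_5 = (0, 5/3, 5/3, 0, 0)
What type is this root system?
Compute the Cartan integers a_ij = 2(alpha_i, alpha_j)/(alpha_j, alpha_j); the resulting 5x5 Cartan matrix is
[[2, -1, 0, 0, 0], [-1, 2, -1, 0, 0], [0, -1, 2, 0, -1], [0, 0, 0, 2, -2], [0, 0, -1, -1, 2]].
The roots have two lengths (squared-length ratio 2:1); the short ones are alpha_{1,2,3,5}. The associated Dynkin diagram is a chain of 5 nodes with a double edge at one end; the terminal node there is the unique long simple root (C_5), so the type is C_5 (the algebra sp(10)).

C_5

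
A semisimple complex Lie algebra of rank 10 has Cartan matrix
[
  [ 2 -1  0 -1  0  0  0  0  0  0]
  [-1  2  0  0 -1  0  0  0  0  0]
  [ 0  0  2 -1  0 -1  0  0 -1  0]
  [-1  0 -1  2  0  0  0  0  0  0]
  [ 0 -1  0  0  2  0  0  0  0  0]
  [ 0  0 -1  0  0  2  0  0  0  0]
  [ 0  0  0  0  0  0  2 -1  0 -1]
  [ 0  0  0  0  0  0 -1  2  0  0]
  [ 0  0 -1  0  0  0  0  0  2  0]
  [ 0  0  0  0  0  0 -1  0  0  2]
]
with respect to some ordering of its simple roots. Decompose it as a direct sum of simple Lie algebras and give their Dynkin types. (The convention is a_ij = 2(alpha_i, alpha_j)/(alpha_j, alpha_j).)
A3 ⊕ D7

The diagram associated to this matrix has two connected components: the simple roots {alpha_7, alpha_8, alpha_10} form a chain of 3 nodes with single edges (A_3), and {alpha_1, alpha_2, alpha_3, alpha_4, alpha_5, alpha_6, alpha_9} form a chain of 5 nodes with a fork of two nodes at one end (D_7). A semisimple Lie algebra decomposes uniquely as the direct sum of simple ideals, one per connected component of its Dynkin diagram, so g ≅ A_3 ⊕ D_7 (dimension 15 + 91 = 106).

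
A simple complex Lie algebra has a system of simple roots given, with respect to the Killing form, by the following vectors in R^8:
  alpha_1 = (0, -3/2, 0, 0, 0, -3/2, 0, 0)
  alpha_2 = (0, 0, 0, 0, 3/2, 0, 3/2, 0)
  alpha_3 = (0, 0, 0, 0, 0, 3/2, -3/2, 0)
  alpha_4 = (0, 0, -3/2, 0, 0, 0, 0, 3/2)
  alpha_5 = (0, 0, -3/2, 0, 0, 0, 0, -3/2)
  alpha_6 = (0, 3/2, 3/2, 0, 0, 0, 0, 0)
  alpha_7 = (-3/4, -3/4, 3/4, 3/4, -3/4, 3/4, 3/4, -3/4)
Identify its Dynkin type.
Compute the Cartan integers a_ij = 2(alpha_i, alpha_j)/(alpha_j, alpha_j); the resulting 7x7 Cartan matrix is
[[2, 0, -1, 0, 0, -1, 0], [0, 2, -1, 0, 0, 0, 0], [-1, -1, 2, 0, 0, 0, 0], [0, 0, 0, 2, 0, -1, -1], [0, 0, 0, 0, 2, -1, 0], [-1, 0, 0, -1, -1, 2, 0], [0, 0, 0, -1, 0, 0, 2]].
All simple roots have the same length, so the diagram is simply laced. The associated Dynkin diagram is a chain of 6 nodes with one extra node attached to the third node from one end (E_7), so the type is E_7.

E_7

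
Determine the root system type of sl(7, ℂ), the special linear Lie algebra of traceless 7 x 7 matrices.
A_6

This is sl(7), which has dimension 7^2 - 1 = 48 and rank 7 - 1 = 6 (a Cartan subalgebra is the diagonal traceless matrices). In the classification of classical Lie algebras, the special linear algebra sl(n+1) has type A_n; here n = 6, so the Dynkin diagram is a chain of 6 nodes with single edges (A_6). Hence the type is A_6.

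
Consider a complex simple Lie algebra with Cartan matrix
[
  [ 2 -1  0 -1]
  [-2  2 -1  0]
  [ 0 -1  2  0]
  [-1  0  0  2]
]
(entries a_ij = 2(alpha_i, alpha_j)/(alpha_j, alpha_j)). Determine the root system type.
The matrix has rank 4 with 2's on the diagonal. Reading the off-diagonal entries as Dynkin edges (a single edge where a_ij = a_ji = -1; a double or triple edge where a_ij * a_ji = 2 or 3), the diagram is a chain of 4 nodes with a double edge between the middle two (F_4). One simple-root ordering that puts it in standard form is (alpha_3, alpha_2, alpha_1, alpha_4). So the algebra is type F_4.

type F_4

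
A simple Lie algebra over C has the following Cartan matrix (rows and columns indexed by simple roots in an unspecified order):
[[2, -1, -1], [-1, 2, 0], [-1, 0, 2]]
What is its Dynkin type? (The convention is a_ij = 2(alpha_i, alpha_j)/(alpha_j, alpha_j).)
The matrix has rank 3 with 2's on the diagonal. Reading the off-diagonal entries as Dynkin edges (a single edge where a_ij = a_ji = -1; a double or triple edge where a_ij * a_ji = 2 or 3), the diagram is a chain of 3 nodes with single edges (A_3). One simple-root ordering that puts it in standard form is (alpha_3, alpha_1, alpha_2). So the algebra is type A_3, i.e. sl(4).

type A_3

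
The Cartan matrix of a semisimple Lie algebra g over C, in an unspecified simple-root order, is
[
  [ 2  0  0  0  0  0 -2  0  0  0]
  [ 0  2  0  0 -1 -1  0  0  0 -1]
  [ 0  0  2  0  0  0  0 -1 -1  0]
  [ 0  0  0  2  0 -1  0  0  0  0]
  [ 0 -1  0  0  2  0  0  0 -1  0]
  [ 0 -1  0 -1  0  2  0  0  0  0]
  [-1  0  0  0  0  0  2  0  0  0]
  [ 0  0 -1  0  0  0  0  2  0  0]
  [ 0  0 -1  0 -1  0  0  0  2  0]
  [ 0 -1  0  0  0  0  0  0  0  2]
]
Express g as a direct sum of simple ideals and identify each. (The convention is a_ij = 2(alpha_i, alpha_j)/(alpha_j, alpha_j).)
B_2 ⊕ E_8

The diagram associated to this matrix has two connected components: the simple roots {alpha_1, alpha_7} form a chain of 2 nodes with a double edge at one end; the terminal node there is the unique short simple root (B_2), and {alpha_2, alpha_3, alpha_4, alpha_5, alpha_6, alpha_8, alpha_9, alpha_10} form a chain of 7 nodes with one extra node attached to the third node from one end (E_8). A semisimple Lie algebra decomposes uniquely as the direct sum of simple ideals, one per connected component of its Dynkin diagram, so g ≅ B_2 ⊕ E_8 (dimension 10 + 248 = 258).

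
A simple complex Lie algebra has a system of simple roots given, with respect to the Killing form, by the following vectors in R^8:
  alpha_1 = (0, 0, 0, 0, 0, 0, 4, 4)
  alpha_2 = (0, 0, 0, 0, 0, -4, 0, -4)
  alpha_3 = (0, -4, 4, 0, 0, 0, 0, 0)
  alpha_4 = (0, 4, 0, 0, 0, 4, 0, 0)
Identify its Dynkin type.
type A_4

Compute the Cartan integers a_ij = 2(alpha_i, alpha_j)/(alpha_j, alpha_j); the resulting 4x4 Cartan matrix is
[[2, -1, 0, 0], [-1, 2, 0, -1], [0, 0, 2, -1], [0, -1, -1, 2]].
All simple roots have the same length, so the diagram is simply laced. The associated Dynkin diagram is a chain of 4 nodes with single edges (A_4), so the type is A_4 (the algebra sl(5)).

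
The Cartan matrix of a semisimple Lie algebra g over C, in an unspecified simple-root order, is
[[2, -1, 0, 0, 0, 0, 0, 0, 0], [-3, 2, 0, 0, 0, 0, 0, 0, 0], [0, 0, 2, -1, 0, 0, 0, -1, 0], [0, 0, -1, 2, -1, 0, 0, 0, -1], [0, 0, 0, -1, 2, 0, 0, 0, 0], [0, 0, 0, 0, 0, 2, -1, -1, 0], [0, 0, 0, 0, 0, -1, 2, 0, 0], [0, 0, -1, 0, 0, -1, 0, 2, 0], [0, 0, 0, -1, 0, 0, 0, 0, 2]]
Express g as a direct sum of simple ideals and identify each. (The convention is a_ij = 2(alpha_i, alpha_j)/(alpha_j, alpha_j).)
type D_7 ⊕ type G_2

The diagram associated to this matrix has two connected components: the simple roots {alpha_3, alpha_4, alpha_5, alpha_6, alpha_7, alpha_8, alpha_9} form a chain of 5 nodes with a fork of two nodes at one end (D_7), and {alpha_1, alpha_2} form two nodes joined by a triple edge (G_2). A semisimple Lie algebra decomposes uniquely as the direct sum of simple ideals, one per connected component of its Dynkin diagram, so g ≅ D_7 ⊕ G_2 (dimension 91 + 14 = 105).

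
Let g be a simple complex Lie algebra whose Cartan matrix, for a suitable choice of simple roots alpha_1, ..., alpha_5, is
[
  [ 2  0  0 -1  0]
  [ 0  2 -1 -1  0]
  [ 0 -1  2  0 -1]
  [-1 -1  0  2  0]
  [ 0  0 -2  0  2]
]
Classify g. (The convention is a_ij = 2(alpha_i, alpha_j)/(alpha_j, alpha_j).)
C5

The matrix has rank 5 with 2's on the diagonal. Reading the off-diagonal entries as Dynkin edges (a single edge where a_ij = a_ji = -1; a double or triple edge where a_ij * a_ji = 2 or 3), the diagram is a chain of 5 nodes with a double edge at one end; the terminal node there is the unique long simple root (C_5). One simple-root ordering that puts it in standard form is (alpha_1, alpha_4, alpha_2, alpha_3, alpha_5). So the algebra is type C_5, i.e. sp(10).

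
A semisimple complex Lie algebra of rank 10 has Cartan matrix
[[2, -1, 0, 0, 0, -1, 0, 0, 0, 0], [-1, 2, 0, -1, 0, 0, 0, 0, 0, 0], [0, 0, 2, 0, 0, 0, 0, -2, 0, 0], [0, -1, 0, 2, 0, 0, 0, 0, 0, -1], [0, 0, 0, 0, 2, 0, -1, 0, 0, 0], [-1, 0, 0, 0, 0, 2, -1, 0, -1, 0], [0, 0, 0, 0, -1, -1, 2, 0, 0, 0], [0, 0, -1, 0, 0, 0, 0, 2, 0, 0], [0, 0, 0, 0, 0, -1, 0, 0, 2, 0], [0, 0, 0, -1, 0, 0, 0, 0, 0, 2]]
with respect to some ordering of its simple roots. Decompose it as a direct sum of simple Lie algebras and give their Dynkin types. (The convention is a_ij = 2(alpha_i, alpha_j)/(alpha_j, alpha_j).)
The diagram associated to this matrix has two connected components: the simple roots {alpha_3, alpha_8} form a chain of 2 nodes with a double edge at one end; the terminal node there is the unique short simple root (B_2), and {alpha_1, alpha_2, alpha_4, alpha_5, alpha_6, alpha_7, alpha_9, alpha_10} form a chain of 7 nodes with one extra node attached to the third node from one end (E_8). A semisimple Lie algebra decomposes uniquely as the direct sum of simple ideals, one per connected component of its Dynkin diagram, so g ≅ B_2 ⊕ E_8 (dimension 10 + 248 = 258).

B2 + E8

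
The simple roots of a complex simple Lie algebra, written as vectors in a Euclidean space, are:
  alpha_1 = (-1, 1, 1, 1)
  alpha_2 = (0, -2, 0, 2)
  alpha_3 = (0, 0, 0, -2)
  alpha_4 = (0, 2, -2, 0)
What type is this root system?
Compute the Cartan integers a_ij = 2(alpha_i, alpha_j)/(alpha_j, alpha_j); the resulting 4x4 Cartan matrix is
[[2, 0, -1, 0], [0, 2, -2, -1], [-1, -1, 2, 0], [0, -1, 0, 2]].
The roots have two lengths (squared-length ratio 2:1); the short ones are alpha_{1,3}. The associated Dynkin diagram is a chain of 4 nodes with a double edge between the middle two (F_4), so the type is F_4.

F_4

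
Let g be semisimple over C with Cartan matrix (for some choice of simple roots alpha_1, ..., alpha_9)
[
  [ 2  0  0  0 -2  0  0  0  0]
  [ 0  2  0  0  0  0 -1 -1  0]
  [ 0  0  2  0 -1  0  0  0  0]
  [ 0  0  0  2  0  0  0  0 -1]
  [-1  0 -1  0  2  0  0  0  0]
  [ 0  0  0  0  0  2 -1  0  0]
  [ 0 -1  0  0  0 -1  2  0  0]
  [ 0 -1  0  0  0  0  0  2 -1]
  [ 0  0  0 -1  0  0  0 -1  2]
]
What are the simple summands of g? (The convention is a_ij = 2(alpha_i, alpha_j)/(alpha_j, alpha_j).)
type A_6 + type C_3

The diagram associated to this matrix has two connected components: the simple roots {alpha_2, alpha_4, alpha_6, alpha_7, alpha_8, alpha_9} form a chain of 6 nodes with single edges (A_6), and {alpha_1, alpha_3, alpha_5} form a chain of 3 nodes with a double edge at one end; the terminal node there is the unique long simple root (C_3). A semisimple Lie algebra decomposes uniquely as the direct sum of simple ideals, one per connected component of its Dynkin diagram, so g ≅ A_6 ⊕ C_3 (dimension 48 + 21 = 69).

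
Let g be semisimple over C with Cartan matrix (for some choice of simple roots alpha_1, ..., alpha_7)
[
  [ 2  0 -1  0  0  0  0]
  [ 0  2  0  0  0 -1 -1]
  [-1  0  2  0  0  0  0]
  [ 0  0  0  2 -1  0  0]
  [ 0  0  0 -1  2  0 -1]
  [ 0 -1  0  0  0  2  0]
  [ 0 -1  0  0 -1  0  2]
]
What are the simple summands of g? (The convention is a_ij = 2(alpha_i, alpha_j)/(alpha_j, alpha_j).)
The diagram associated to this matrix has two connected components: the simple roots {alpha_1, alpha_3} form a chain of 2 nodes with single edges (A_2), and {alpha_2, alpha_4, alpha_5, alpha_6, alpha_7} form a chain of 5 nodes with single edges (A_5). A semisimple Lie algebra decomposes uniquely as the direct sum of simple ideals, one per connected component of its Dynkin diagram, so g ≅ A_2 ⊕ A_5 (dimension 8 + 35 = 43).

A2 + A5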